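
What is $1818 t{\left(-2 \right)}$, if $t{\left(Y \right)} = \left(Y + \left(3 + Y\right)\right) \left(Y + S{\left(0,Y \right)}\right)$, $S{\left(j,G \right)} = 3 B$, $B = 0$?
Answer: $3636$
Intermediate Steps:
$S{\left(j,G \right)} = 0$ ($S{\left(j,G \right)} = 3 \cdot 0 = 0$)
$t{\left(Y \right)} = Y \left(3 + 2 Y\right)$ ($t{\left(Y \right)} = \left(Y + \left(3 + Y\right)\right) \left(Y + 0\right) = \left(3 + 2 Y\right) Y = Y \left(3 + 2 Y\right)$)
$1818 t{\left(-2 \right)} = 1818 \left(- 2 \left(3 + 2 \left(-2\right)\right)\right) = 1818 \left(- 2 \left(3 - 4\right)\right) = 1818 \left(\left(-2\right) \left(-1\right)\right) = 1818 \cdot 2 = 3636$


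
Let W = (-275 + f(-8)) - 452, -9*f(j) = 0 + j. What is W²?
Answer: 42706225/81 ≈ 5.2724e+5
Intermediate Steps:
f(j) = -j/9 (f(j) = -(0 + j)/9 = -j/9)
W = -6535/9 (W = (-275 - ⅑*(-8)) - 452 = (-275 + 8/9) - 452 = -2467/9 - 452 = -6535/9 ≈ -726.11)
W² = (-6535/9)² = 42706225/81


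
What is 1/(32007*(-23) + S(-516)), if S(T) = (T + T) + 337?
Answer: -1/736856 ≈ -1.3571e-6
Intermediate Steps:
S(T) = 337 + 2*T (S(T) = 2*T + 337 = 337 + 2*T)
1/(32007*(-23) + S(-516)) = 1/(32007*(-23) + (337 + 2*(-516))) = 1/(-736161 + (337 - 1032)) = 1/(-736161 - 695) = 1/(-736856) = -1/736856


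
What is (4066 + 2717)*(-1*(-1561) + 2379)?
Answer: 26725020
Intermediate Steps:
(4066 + 2717)*(-1*(-1561) + 2379) = 6783*(1561 + 2379) = 6783*3940 = 26725020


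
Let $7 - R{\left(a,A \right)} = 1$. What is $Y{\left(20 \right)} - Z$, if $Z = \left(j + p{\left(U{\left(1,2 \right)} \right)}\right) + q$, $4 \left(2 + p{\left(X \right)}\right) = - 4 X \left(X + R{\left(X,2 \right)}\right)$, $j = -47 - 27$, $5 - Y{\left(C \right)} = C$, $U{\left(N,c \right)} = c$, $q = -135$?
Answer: $212$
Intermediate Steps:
$Y{\left(C \right)} = 5 - C$
$R{\left(a,A \right)} = 6$ ($R{\left(a,A \right)} = 7 - 1 = 6$)
$j = -74$ ($j = -47 - 27 = -74$)
$p{\left(X \right)} = -2 - X \left(6 + X\right)$ ($p{\left(X \right)} = -2 + \frac{- 4 X \left(X + 6\right)}{4} = -2 + \frac{- 4 X \left(6 + X\right)}{4} = -2 + \frac{\left(-4\right) X \left(6 + X\right)}{4} = -2 - X \left(6 + X\right)$)
$Z = -227$ ($Z = \left(-74 - 18\right) - 135 = -92 - 135 = -227$)
$Y{\left(20 \right)} - Z = \left(5 - 20\right) - -227 = \left(5 - 20\right) + 227 = -15 + 227 = 212$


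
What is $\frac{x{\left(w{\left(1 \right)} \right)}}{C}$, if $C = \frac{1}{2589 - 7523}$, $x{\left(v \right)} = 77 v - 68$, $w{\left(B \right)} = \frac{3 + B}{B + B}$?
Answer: $-424324$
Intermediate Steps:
$w{\left(B \right)} = \frac{3 + B}{2 B}$
$x{\left(v \right)} = -68 + 77 v$
$C = - \frac{1}{4934}$ ($C = \frac{1}{-4934} = - \frac{1}{4934} \approx -0.00020268$)
$\frac{x{\left(w{\left(1 \right)} \right)}}{C} = \frac{-68 + 77 \frac{3 + 1}{2 \cdot 1}}{- \frac{1}{4934}} = \left(-68 + 77 \cdot \frac{1}{2} \cdot 1 \cdot 4\right) \left(-4934\right) = \left(-68 + 77 \cdot 2\right) \left(-4934\right) = \left(-68 + 154\right) \left(-4934\right) = 86 \left(-4934\right) = -424324$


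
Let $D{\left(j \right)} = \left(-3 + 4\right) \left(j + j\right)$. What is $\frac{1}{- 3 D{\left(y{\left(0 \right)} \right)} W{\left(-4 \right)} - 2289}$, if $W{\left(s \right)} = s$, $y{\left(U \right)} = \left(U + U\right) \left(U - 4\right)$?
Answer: $- \frac{1}{2289} \approx -0.00043687$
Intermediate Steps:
$y{\left(U \right)} = 2 U \left(-4 + U\right)$
$D{\left(j \right)} = 2 j$ ($D{\left(j \right)} = 1 \cdot 2 j = 2 j$)
$\frac{1}{- 3 D{\left(y{\left(0 \right)} \right)} W{\left(-4 \right)} - 2289} = \frac{1}{- 3 \cdot 2 \cdot 2 \cdot 0 \left(-4 + 0\right) \left(-4\right) - 2289} = \frac{1}{- 3 \cdot 2 \cdot 2 \cdot 0 \left(-4\right) \left(-4\right) - 2289} = \frac{1}{- 3 \cdot 2 \cdot 0 \left(-4\right) - 2289} = \frac{1}{\left(-3\right) 0 \left(-4\right) - 2289} = \frac{1}{0 \left(-4\right) - 2289} = \frac{1}{0 - 2289} = \frac{1}{-2289} = - \frac{1}{2289}$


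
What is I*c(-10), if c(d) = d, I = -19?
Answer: 190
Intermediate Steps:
I*c(-10) = -19*(-10) = 190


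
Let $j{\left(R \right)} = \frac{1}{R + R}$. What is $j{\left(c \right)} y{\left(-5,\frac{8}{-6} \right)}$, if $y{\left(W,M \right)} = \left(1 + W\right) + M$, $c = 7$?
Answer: $- \frac{8}{21} \approx -0.38095$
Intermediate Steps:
$y{\left(W,M \right)} = 1 + M + W$
$j{\left(R \right)} = \frac{1}{2 R}$
$j{\left(c \right)} y{\left(-5,\frac{8}{-6} \right)} = \frac{1}{2 \cdot 7} \left(1 + \frac{8}{-6} - 5\right) = \frac{1}{2} \cdot \frac{1}{7} \left(1 + 8 \left(- \frac{1}{6}\right) - 5\right) = \frac{1 - \frac{4}{3} - 5}{14} = \frac{1}{14} \left(- \frac{16}{3}\right) = - \frac{8}{21}$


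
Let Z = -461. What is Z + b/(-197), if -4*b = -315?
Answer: -363583/788 ≈ -461.40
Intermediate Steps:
b = 315/4 (b = -¼*(-315) = 315/4 ≈ 78.750)
Z + b/(-197) = -461 + (315/4)/(-197) = -461 + (315/4)*(-1/197) = -461 - 315/788 = -363583/788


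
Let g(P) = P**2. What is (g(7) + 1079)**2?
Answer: 1272384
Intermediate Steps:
(g(7) + 1079)**2 = (7**2 + 1079)**2 = (49 + 1079)**2 = 1128**2 = 1272384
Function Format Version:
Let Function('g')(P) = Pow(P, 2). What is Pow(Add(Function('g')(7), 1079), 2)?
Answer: 1272384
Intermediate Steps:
Pow(Add(Function('g')(7), 1079), 2) = Pow(Add(Pow(7, 2), 1079), 2) = Pow(Add(49, 1079), 2) = Pow(1128, 2) = 1272384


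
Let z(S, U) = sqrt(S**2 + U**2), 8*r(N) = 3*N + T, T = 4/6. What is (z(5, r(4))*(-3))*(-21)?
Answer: 21*sqrt(3961)/4 ≈ 330.42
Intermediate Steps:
T = 2/3 (T = 4*(1/6) = 2/3 ≈ 0.66667)
r(N) = 1/12 + 3*N/8 (r(N) = (3*N + 2/3)/8 = (2/3 + 3*N)/8 = 1/12 + 3*N/8)
(z(5, r(4))*(-3))*(-21) = (sqrt(5**2 + (1/12 + (3/8)*4)**2)*(-3))*(-21) = (sqrt(25 + (1/12 + 3/2)**2)*(-3))*(-21) = (sqrt(25 + (19/12)**2)*(-3))*(-21) = (sqrt(25 + 361/144)*(-3))*(-21) = (sqrt(3961/144)*(-3))*(-21) = ((sqrt(3961)/12)*(-3))*(-21) = -sqrt(3961)/4*(-21) = 21*sqrt(3961)/4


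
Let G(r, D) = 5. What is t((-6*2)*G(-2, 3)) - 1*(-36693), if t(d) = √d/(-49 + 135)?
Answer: 36693 + I*√15/43 ≈ 36693.0 + 0.090069*I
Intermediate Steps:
t(d) = √d/86
t((-6*2)*G(-2, 3)) - 1*(-36693) = √(-6*2*5)/86 - 1*(-36693) = √(-12*5)/86 + 36693 = √(-60)/86 + 36693 = (2*I*√15)/86 + 36693 = I*√15/43 + 36693 = 36693 + I*√15/43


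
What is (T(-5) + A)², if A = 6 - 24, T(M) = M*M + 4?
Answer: 121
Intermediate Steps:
T(M) = 4 + M² (T(M) = M² + 4 = 4 + M²)
A = -18
(T(-5) + A)² = ((4 + (-5)²) - 18)² = ((4 + 25) - 18)² = (29 - 18)² = 11² = 121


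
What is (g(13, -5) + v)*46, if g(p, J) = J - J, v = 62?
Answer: 2852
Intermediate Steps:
g(p, J) = 0
(g(13, -5) + v)*46 = (0 + 62)*46 = 62*46 = 2852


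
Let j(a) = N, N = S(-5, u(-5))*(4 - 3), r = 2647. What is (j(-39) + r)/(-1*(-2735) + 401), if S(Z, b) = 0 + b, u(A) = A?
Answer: 1321/1568 ≈ 0.84247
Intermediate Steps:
S(Z, b) = b
N = -5 (N = -5*(4 - 3) = -5*1 = -5)
j(a) = -5
(j(-39) + r)/(-1*(-2735) + 401) = (-5 + 2647)/(-1*(-2735) + 401) = 2642/(2735 + 401) = 2642/3136 = 2642*(1/3136) = 1321/1568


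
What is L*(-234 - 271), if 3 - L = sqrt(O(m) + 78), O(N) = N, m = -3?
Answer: -1515 + 2525*sqrt(3) ≈ 2858.4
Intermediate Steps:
L = 3 - 5*sqrt(3) (L = 3 - sqrt(-3 + 78) = 3 - sqrt(75) = 3 - 5*sqrt(3) ≈ -5.6603)
L*(-234 - 271) = (3 - 5*sqrt(3))*(-234 - 271) = (3 - 5*sqrt(3))*(-505) = -1515 + 2525*sqrt(3)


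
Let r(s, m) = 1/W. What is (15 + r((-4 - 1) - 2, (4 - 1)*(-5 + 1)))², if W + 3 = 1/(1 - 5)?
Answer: 36481/169 ≈ 215.86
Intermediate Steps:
W = -13/4 (W = -3 + 1/(1 - 5) = -3 + 1/(-4) = -3 - ¼ = -13/4 ≈ -3.2500)
r(s, m) = -4/13 (r(s, m) = 1/(-13/4) = -4/13)
(15 + r((-4 - 1) - 2, (4 - 1)*(-5 + 1)))² = (15 - 4/13)² = (191/13)² = 36481/169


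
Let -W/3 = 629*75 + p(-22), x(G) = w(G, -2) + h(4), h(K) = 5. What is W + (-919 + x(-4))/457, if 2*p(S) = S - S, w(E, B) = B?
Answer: -64677841/457 ≈ -1.4153e+5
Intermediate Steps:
p(S) = 0 (p(S) = (S - S)/2 = (½)*0 = 0)
x(G) = 3 (x(G) = -2 + 5 = 3)
W = -141525 (W = -3*(629*75 + 0) = -3*(47175 + 0) = -3*47175 = -141525)
W + (-919 + x(-4))/457 = -141525 + (-919 + 3)/457 = -141525 - 916*1/457 = -141525 - 916/457 = -64677841/457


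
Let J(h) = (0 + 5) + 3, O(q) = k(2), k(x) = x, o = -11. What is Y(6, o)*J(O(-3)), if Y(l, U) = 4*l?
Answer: 192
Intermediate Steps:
O(q) = 2
J(h) = 8 (J(h) = 5 + 3 = 8)
Y(6, o)*J(O(-3)) = (4*6)*8 = 24*8 = 192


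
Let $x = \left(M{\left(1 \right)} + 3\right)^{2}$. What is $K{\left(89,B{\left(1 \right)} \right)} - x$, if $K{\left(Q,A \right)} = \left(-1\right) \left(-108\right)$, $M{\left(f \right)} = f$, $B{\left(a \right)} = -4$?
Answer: $92$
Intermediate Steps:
$K{\left(Q,A \right)} = 108$
$x = 16$ ($x = \left(1 + 3\right)^{2} = 4^{2} = 16$)
$K{\left(89,B{\left(1 \right)} \right)} - x = 108 - 16 = 92$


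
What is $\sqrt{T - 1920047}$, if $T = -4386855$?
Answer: $i \sqrt{6306902} \approx 2511.4 i$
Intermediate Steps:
$\sqrt{T - 1920047} = \sqrt{-4386855 - 1920047} = \sqrt{-6306902} = i \sqrt{6306902}$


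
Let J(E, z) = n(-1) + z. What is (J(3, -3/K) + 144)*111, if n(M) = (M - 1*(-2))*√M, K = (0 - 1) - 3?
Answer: 64269/4 + 111*I ≈ 16067.0 + 111.0*I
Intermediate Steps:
K = -4 (K = -1 - 3 = -4)
n(M) = √M*(2 + M) (n(M) = (M + 2)*√M = (2 + M)*√M = √M*(2 + M))
J(E, z) = I + z (J(E, z) = √(-1)*(2 - 1) + z = I*1 + z = I + z)
(J(3, -3/K) + 144)*111 = ((I - 3/(-4)) + 144)*111 = ((I - 3*(-¼)) + 144)*111 = ((I + ¾) + 144)*111 = ((¾ + I) + 144)*111 = (579/4 + I)*111 = 64269/4 + 111*I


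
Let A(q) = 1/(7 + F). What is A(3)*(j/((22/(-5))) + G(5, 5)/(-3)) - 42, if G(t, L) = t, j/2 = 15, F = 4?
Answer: -15526/363 ≈ -42.771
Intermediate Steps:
j = 30 (j = 2*15 = 30)
A(q) = 1/11 (A(q) = 1/(7 + 4) = 1/11)
A(3)*(j/((22/(-5))) + G(5, 5)/(-3)) - 42 = (30/((22/(-5))) + 5/(-3))/11 - 42 = (30/((22*(-⅕))) + 5*(-⅓))/11 - 42 = (30/(-22/5) - 5/3)/11 - 42 = (30*(-5/22) - 5/3)/11 - 42 = (-75/11 - 5/3)/11 - 42 = (1/11)*(-280/33) - 42 = -280/363 - 42 = -15526/363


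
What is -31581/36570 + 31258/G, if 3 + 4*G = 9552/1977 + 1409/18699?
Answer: 586911989804601/8951354705 ≈ 65567.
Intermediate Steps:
G = 5874556/12322641 (G = -3/4 + (9552/1977 + 1409/18699)/4 = -3/4 + (9552*(1/1977) + 1409*(1/18699))/4 = -3/4 + (3184/659 + 1409/18699)/4 = -3/4 + (1/4)*(60466147/12322641) = -3/4 + 60466147/49290564 = 5874556/12322641 ≈ 0.47673)
-31581/36570 + 31258/G = -31581/36570 + 31258/(5874556/12322641) = -31581*1/36570 + 31258*(12322641/5874556) = -10527/12190 + 192590556189/2937278 = 586911989804601/8951354705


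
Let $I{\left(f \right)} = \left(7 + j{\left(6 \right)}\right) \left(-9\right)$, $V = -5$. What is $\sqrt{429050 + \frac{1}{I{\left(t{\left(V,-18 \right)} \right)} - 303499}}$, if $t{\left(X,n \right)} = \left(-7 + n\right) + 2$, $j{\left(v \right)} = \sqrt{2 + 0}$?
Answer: $\frac{\sqrt{130243276099 + 3861450 \sqrt{2}}}{\sqrt{303562 + 9 \sqrt{2}}} \approx 655.02$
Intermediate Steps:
$j{\left(v \right)} = \sqrt{2}$
$t{\left(X,n \right)} = -5 + n$
$I{\left(f \right)} = -63 - 9 \sqrt{2}$ ($I{\left(f \right)} = \left(7 + \sqrt{2}\right) \left(-9\right) = -63 - 9 \sqrt{2}$)
$\sqrt{429050 + \frac{1}{I{\left(t{\left(V,-18 \right)} \right)} - 303499}} = \sqrt{429050 + \frac{1}{\left(-63 - 9 \sqrt{2}\right) - 303499}} = \sqrt{429050 + \frac{1}{-303562 - 9 \sqrt{2}}}$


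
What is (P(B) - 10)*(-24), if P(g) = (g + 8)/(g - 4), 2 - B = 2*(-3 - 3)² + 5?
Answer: 17352/79 ≈ 219.65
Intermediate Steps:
B = -75 (B = 2 - (2*(-3 - 3)² + 5) = 2 - (2*(-6)² + 5) = 2 - (2*36 + 5) = 2 - (72 + 5) = 2 - 1*77 = 2 - 77 = -75)
P(g) = (8 + g)/(-4 + g)
(P(B) - 10)*(-24) = ((8 - 75)/(-4 - 75) - 10)*(-24) = (-67/(-79) - 10)*(-24) = (-1/79*(-67) - 10)*(-24) = (67/79 - 10)*(-24) = -723/79*(-24) = 17352/79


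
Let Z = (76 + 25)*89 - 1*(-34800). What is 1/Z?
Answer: 1/43789 ≈ 2.2837e-5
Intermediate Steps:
Z = 43789 (Z = 101*89 + 34800 = 8989 + 34800 = 43789)
1/Z = 1/43789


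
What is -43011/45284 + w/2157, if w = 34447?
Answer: 1467123221/97677588 ≈ 15.020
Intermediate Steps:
-43011/45284 + w/2157 = -43011/45284 + 34447/2157 = 1467123221/97677588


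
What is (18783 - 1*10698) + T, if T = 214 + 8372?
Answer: 16671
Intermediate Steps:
T = 8586
(18783 - 1*10698) + T = (18783 - 1*10698) + 8586 = (18783 - 10698) + 8586 = 8085 + 8586 = 16671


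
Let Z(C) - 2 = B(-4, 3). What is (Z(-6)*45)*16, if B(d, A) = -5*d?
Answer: 15840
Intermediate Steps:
Z(C) = 22 (Z(C) = 2 - 5*(-4) = 2 + 20 = 22)
(Z(-6)*45)*16 = (22*45)*16 = 990*16 = 15840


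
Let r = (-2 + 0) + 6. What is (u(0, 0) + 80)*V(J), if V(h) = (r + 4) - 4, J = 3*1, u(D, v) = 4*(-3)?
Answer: 272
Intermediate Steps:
u(D, v) = -12
r = 4 (r = -2 + 6 = 4)
J = 3
V(h) = 4 (V(h) = (4 + 4) - 4 = 8 - 4 = 4)
(u(0, 0) + 80)*V(J) = (-12 + 80)*4 = 68*4 = 272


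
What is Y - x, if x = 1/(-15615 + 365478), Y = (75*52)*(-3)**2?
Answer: 12280191299/349863 ≈ 35100.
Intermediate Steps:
Y = 35100 (Y = 3900*9 = 35100)
x = 1/349863 ≈ 2.8583e-6
Y - x = 35100 - 1*1/349863 = 35100 - 1/349863 = 12280191299/349863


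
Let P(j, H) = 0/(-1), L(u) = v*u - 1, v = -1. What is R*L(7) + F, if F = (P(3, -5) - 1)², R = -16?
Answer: 129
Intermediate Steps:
L(u) = -1 - u (L(u) = -u - 1 = -1 - u)
P(j, H) = 0 (P(j, H) = 0*(-1) = 0)
F = 1 (F = (0 - 1)² = (-1)² = 1)
R*L(7) + F = -16*(-1 - 1*7) + 1 = -16*(-1 - 7) + 1 = -16*(-8) + 1 = 128 + 1 = 129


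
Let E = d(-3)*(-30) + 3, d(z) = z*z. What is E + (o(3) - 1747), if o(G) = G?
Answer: -2011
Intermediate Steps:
d(z) = z²
E = -267 (E = (-3)²*(-30) + 3 = 9*(-30) + 3 = -270 + 3 = -267)
E + (o(3) - 1747) = -267 + (3 - 1747) = -267 - 1744 = -2011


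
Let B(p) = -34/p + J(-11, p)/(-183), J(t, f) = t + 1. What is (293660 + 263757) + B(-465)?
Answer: 5270378943/9455 ≈ 5.5742e+5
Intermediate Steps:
J(t, f) = 1 + t
B(p) = 10/183 - 34/p (B(p) = -34/p + (1 - 11)/(-183) = -34/p - 10*(-1/183) = -34/p + 10/183 = 10/183 - 34/p)
(293660 + 263757) + B(-465) = (293660 + 263757) + (10/183 - 34/(-465)) = 557417 + (10/183 - 34*(-1/465)) = 557417 + (10/183 + 34/465) = 557417 + 1208/9455 = 5270378943/9455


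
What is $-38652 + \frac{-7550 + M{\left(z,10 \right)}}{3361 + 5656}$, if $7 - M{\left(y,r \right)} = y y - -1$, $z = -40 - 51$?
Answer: $- \frac{348540909}{9017} \approx -38654.0$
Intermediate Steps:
$z = -91$
$M{\left(y,r \right)} = 6 - y^{2}$ ($M{\left(y,r \right)} = 7 - \left(y y - -1\right) = 7 - \left(y^{2} + 1\right) = 7 - \left(1 + y^{2}\right) = 6 - y^{2}$)
$-38652 + \frac{-7550 + M{\left(z,10 \right)}}{3361 + 5656} = -38652 + \frac{-7550 + \left(6 - \left(-91\right)^{2}\right)}{3361 + 5656} = -38652 + \frac{-7550 + \left(6 - 8281\right)}{9017} = -38652 + \left(-7550 + \left(6 - 8281\right)\right) \frac{1}{9017} = -38652 + \left(-7550 - 8275\right) \frac{1}{9017} = -38652 - \frac{15825}{9017} = - \frac{348540909}{9017}$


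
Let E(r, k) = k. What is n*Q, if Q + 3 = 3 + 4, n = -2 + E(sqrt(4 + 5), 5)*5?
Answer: 92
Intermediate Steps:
n = 23 (n = -2 + 5*5 = -2 + 25 = 23)
Q = 4 (Q = -3 + (3 + 4) = -3 + 7 = 4)
n*Q = 23*4 = 92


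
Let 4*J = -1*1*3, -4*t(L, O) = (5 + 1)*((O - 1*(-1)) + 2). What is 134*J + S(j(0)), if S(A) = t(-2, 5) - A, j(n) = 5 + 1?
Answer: -237/2 ≈ -118.50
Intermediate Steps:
j(n) = 6
t(L, O) = -9/2 - 3*O/2 (t(L, O) = -(5 + 1)*((O - 1*(-1)) + 2)/4 = -3*((O + 1) + 2)/2 = -3*((1 + O) + 2)/2 = -3*(3 + O)/2 = -(18 + 6*O)/4 = -9/2 - 3*O/2)
J = -¾ (J = (-1*1*3)/4 = (-1*3)/4 = (¼)*(-3) = -¾ ≈ -0.75000)
S(A) = -12 - A (S(A) = (-9/2 - 3/2*5) - A = (-9/2 - 15/2) - A = -12 - A)
134*J + S(j(0)) = 134*(-¾) + (-12 - 1*6) = -201/2 + (-12 - 6) = -201/2 - 18 = -237/2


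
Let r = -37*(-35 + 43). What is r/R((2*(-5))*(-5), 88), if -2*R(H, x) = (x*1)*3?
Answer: 74/33 ≈ 2.2424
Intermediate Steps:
R(H, x) = -3*x/2 (R(H, x) = -x*1*3/2 = -x*3/2 = -3*x/2)
r = -296 (r = -37*8 = -296)
r/R((2*(-5))*(-5), 88) = -296/((-3/2*88)) = -296/(-132) = -296*(-1/132) = 74/33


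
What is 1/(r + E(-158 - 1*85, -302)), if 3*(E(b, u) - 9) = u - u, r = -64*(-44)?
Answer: 1/2825 ≈ 0.00035398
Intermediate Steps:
r = 2816
E(b, u) = 9 (E(b, u) = 9 + (u - u)/3 = 9 + (⅓)*0 = 9 + 0 = 9)
1/(r + E(-158 - 1*85, -302)) = 1/(2816 + 9) = 1/2825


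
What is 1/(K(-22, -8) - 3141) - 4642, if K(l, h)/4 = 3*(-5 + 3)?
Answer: -14691931/3165 ≈ -4642.0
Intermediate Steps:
K(l, h) = -24 (K(l, h) = 4*(3*(-5 + 3)) = 4*(3*(-2)) = 4*(-6) = -24)
1/(K(-22, -8) - 3141) - 4642 = 1/(-24 - 3141) - 4642 = 1/(-3165) - 4642 = -1/3165 - 4642 = -14691931/3165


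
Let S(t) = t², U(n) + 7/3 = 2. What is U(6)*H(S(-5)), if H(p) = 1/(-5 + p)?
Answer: -1/60 ≈ -0.016667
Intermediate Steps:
U(n) = -⅓ (U(n) = -7/3 + 2 = -⅓)
U(6)*H(S(-5)) = -1/(3*(-5 + (-5)²)) = -1/(3*(-5 + 25)) = -⅓/20 = -⅓*1/20 = -1/60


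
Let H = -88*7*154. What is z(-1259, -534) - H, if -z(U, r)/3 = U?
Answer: 98641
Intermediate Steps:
z(U, r) = -3*U
H = -94864 (H = -616*154 = -94864)
z(-1259, -534) - H = -3*(-1259) - 1*(-94864) = 3777 + 94864 = 98641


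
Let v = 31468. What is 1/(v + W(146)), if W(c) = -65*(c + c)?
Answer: 1/12488 ≈ 8.0077e-5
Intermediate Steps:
W(c) = -130*c
1/(v + W(146)) = 1/(31468 - 130*146) = 1/(31468 - 18980) = 1/12488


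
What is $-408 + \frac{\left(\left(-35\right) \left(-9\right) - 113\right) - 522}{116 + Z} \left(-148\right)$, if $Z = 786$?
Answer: $- \frac{160328}{451} \approx -355.49$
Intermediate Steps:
$-408 + \frac{\left(\left(-35\right) \left(-9\right) - 113\right) - 522}{116 + Z} \left(-148\right) = -408 + \frac{\left(\left(-35\right) \left(-9\right) - 113\right) - 522}{116 + 786} \left(-148\right) = -408 + \frac{\left(315 - 113\right) - 522}{902} \left(-148\right) = -408 + \left(202 - 522\right) \frac{1}{902} \left(-148\right) = -408 + \left(-320\right) \frac{1}{902} \left(-148\right) = -408 - - \frac{23680}{451} = -408 + \frac{23680}{451} = - \frac{160328}{451}$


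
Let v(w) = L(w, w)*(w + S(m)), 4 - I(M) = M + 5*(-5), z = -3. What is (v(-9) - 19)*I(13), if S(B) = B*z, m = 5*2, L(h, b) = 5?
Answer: -3424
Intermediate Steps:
m = 10
S(B) = -3*B (S(B) = B*(-3) = -3*B)
I(M) = 29 - M (I(M) = 4 - (M + 5*(-5)) = 4 - (M - 25) = 4 - (-25 + M) = 4 + (25 - M) = 29 - M)
v(w) = -150 + 5*w (v(w) = 5*(w - 3*10) = 5*(w - 30) = 5*(-30 + w) = -150 + 5*w)
(v(-9) - 19)*I(13) = ((-150 + 5*(-9)) - 19)*(29 - 1*13) = ((-150 - 45) - 19)*(29 - 13) = (-195 - 19)*16 = -214*16 = -3424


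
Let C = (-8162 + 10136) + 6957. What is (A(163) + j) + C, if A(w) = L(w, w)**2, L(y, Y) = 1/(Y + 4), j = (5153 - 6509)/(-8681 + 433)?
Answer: 513605527291/57507118 ≈ 8931.2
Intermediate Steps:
j = 339/2062 (j = -1356/(-8248) = -1356*(-1/8248) = 339/2062 ≈ 0.16440)
L(y, Y) = 1/(4 + Y)
C = 8931 (C = 1974 + 6957 = 8931)
A(w) = (4 + w)**(-2) (A(w) = (1/(4 + w))**2 = (4 + w)**(-2))
(A(163) + j) + C = ((4 + 163)**(-2) + 339/2062) + 8931 = (167**(-2) + 339/2062) + 8931 = (1/27889 + 339/2062) + 8931 = 9456433/57507118 + 8931 = 513605527291/57507118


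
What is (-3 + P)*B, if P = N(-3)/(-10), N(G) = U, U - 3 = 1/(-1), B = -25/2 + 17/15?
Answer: 2728/75 ≈ 36.373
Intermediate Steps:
B = -341/30 (B = -25*1/2 + 17*(1/15) = -25/2 + 17/15 = -341/30 ≈ -11.367)
U = 2 (U = 3 + 1/(-1) = 3 - 1 = 2)
N(G) = 2
P = -1/5 (P = 2/(-10) = 2*(-1/10) = -1/5 ≈ -0.20000)
(-3 + P)*B = (-3 - 1/5)*(-341/30) = -16/5*(-341/30) = 2728/75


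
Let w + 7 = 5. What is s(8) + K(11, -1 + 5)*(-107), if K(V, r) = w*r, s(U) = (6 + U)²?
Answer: 1052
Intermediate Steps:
w = -2 (w = -7 + 5 = -2)
K(V, r) = -2*r
s(8) + K(11, -1 + 5)*(-107) = (6 + 8)² - 2*(-1 + 5)*(-107) = 14² - 2*4*(-107) = 196 - 8*(-107) = 196 + 856 = 1052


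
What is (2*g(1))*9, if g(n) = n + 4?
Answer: 90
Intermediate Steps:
g(n) = 4 + n
(2*g(1))*9 = (2*(4 + 1))*9 = (2*5)*9 = 10*9 = 90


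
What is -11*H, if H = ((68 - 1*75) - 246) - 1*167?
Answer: 4620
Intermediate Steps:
H = -420 (H = ((68 - 75) - 246) - 167 = (-7 - 246) - 167 = -253 - 167 = -420)
-11*H = -11*(-420) = 4620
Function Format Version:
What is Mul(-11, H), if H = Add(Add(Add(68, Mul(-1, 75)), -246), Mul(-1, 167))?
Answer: 4620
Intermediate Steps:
H = -420 (H = Add(Add(Add(68, -75), -246), -167) = Add(Add(-7, -246), -167) = Add(-253, -167) = -420)
Mul(-11, H) = Mul(-11, -420) = 4620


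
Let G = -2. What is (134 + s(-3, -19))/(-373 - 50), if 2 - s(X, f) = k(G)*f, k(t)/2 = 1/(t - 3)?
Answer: -214/705 ≈ -0.30355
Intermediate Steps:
k(t) = 2/(-3 + t) (k(t) = 2/(t - 3) = 2/(-3 + t))
s(X, f) = 2 + 2*f/5 (s(X, f) = 2 - 2/(-3 - 2)*f = 2 - 2/(-5)*f = 2 - 2*(-⅕)*f = 2 - (-2)*f/5 = 2 + 2*f/5)
(134 + s(-3, -19))/(-373 - 50) = (134 + (2 + (⅖)*(-19)))/(-373 - 50) = (134 + (2 - 38/5))/(-423) = (134 - 28/5)*(-1/423) = (642/5)*(-1/423) = -214/705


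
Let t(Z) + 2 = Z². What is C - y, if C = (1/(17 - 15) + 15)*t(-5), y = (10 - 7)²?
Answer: 695/2 ≈ 347.50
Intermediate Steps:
y = 9 (y = 3² = 9)
t(Z) = -2 + Z²
C = 713/2 (C = (1/(17 - 15) + 15)*(-2 + (-5)²) = (1/2 + 15)*(-2 + 25) = (½ + 15)*23 = (31/2)*23 = 713/2 ≈ 356.50)
C - y = 713/2 - 1*9 = 713/2 - 9 = 695/2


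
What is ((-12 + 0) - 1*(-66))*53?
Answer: 2862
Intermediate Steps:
((-12 + 0) - 1*(-66))*53 = (-12 + 66)*53 = 54*53 = 2862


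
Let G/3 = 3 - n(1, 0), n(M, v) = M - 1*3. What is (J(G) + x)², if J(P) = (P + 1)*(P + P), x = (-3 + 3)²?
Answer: 230400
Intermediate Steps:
n(M, v) = -3 + M (n(M, v) = M - 3 = -3 + M)
G = 15 (G = 3*(3 - (-3 + 1)) = 3*(3 - 1*(-2)) = 3*(3 + 2) = 3*5 = 15)
x = 0 (x = 0² = 0)
J(P) = 2*P*(1 + P) (J(P) = (1 + P)*(2*P) = 2*P*(1 + P))
(J(G) + x)² = (2*15*(1 + 15) + 0)² = (2*15*16 + 0)² = (480 + 0)² = 480² = 230400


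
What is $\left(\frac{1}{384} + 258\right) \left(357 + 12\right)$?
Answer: $\frac{12185979}{128} \approx 95203.0$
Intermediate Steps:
$\left(\frac{1}{384} + 258\right) \left(357 + 12\right) = \left(\frac{1}{384} + 258\right) 369 = \frac{99073}{384} \cdot 369 = \frac{12185979}{128}$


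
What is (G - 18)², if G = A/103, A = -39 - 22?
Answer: 3667225/10609 ≈ 345.67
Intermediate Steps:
A = -61
G = -61/103 ≈ -0.59223
(G - 18)² = (-61/103 - 18)² = (-1915/103)² = 3667225/10609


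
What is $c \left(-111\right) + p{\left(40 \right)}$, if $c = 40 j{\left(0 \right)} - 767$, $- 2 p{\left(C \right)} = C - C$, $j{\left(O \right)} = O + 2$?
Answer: $76257$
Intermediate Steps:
$j{\left(O \right)} = 2 + O$
$p{\left(C \right)} = 0$ ($p{\left(C \right)} = - \frac{C - C}{2} = \left(- \frac{1}{2}\right) 0 = 0$)
$c = -687$ ($c = 40 \left(2 + 0\right) - 767 = 40 \cdot 2 - 767 = 80 - 767 = -687$)
$c \left(-111\right) + p{\left(40 \right)} = \left(-687\right) \left(-111\right) + 0 = 76257 + 0 = 76257$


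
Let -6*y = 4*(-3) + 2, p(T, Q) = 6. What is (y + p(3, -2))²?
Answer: 529/9 ≈ 58.778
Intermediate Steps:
y = 5/3 (y = -(4*(-3) + 2)/6 = -(-12 + 2)/6 = -⅙*(-10) = 5/3 ≈ 1.6667)
(y + p(3, -2))² = (5/3 + 6)² = (23/3)² = 529/9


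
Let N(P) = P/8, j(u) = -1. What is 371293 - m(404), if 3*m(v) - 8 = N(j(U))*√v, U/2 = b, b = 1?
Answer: 1113871/3 + √101/12 ≈ 3.7129e+5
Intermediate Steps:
U = 2 (U = 2*1 = 2)
N(P) = P/8 (N(P) = P*(⅛) = P/8)
m(v) = 8/3 - √v/24 (m(v) = 8/3 + (((⅛)*(-1))*√v)/3 = 8/3 + (-√v/8)/3 = 8/3 - √v/24)
371293 - m(404) = 371293 - (8/3 - √101/12) = 371293 + (-8/3 + √101/12) = 1113871/3 + √101/12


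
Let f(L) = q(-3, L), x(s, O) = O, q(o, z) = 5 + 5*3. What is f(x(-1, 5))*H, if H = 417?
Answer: 8340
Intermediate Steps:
q(o, z) = 20 (q(o, z) = 5 + 15 = 20)
f(L) = 20
f(x(-1, 5))*H = 20*417 = 8340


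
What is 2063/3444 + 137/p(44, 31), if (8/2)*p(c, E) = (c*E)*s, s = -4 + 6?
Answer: 939397/1174404 ≈ 0.79989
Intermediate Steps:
s = 2
p(c, E) = E*c/2 (p(c, E) = ((c*E)*2)/4 = ((E*c)*2)/4 = (2*E*c)/4 = E*c/2)
2063/3444 + 137/p(44, 31) = 2063/3444 + 137/(((1/2)*31*44)) = 2063*(1/3444) + 137/682 = 2063/3444 + 137*(1/682) = 2063/3444 + 137/682 = 939397/1174404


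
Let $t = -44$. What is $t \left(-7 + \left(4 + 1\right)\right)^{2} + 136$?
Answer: $-40$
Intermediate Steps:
$t \left(-7 + \left(4 + 1\right)\right)^{2} + 136 = - 44 \left(-7 + \left(4 + 1\right)\right)^{2} + 136 = - 44 \left(-7 + 5\right)^{2} + 136 = - 44 \left(-2\right)^{2} + 136 = \left(-44\right) 4 + 136 = -176 + 136 = -40$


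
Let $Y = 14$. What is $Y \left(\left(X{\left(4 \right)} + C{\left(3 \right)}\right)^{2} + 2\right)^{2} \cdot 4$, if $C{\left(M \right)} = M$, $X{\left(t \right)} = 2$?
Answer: $40824$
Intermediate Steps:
$Y \left(\left(X{\left(4 \right)} + C{\left(3 \right)}\right)^{2} + 2\right)^{2} \cdot 4 = 14 \left(\left(2 + 3\right)^{2} + 2\right)^{2} \cdot 4 = 14 \left(5^{2} + 2\right)^{2} \cdot 4 = 14 \left(25 + 2\right)^{2} \cdot 4 = 14 \cdot 27^{2} \cdot 4 = 14 \cdot 729 \cdot 4 = 10206 \cdot 4 = 40824$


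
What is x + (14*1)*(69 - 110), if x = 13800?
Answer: 13226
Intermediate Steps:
x + (14*1)*(69 - 110) = 13800 + (14*1)*(69 - 110) = 13800 + 14*(-41) = 13800 - 574 = 13226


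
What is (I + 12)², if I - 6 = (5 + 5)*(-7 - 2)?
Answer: 5184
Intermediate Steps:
I = -84 (I = 6 + (5 + 5)*(-7 - 2) = 6 + 10*(-9) = 6 - 90 = -84)
(I + 12)² = (-84 + 12)² = (-72)² = 5184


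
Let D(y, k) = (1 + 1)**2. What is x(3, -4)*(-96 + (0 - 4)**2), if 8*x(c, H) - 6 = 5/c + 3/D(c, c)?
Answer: -505/6 ≈ -84.167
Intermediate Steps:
D(y, k) = 4 (D(y, k) = 2**2 = 4)
x(c, H) = 27/32 + 5/(8*c) (x(c, H) = 3/4 + (5/c + 3/4)/8 = 3/4 + (3/4 + 5/c)/8 = 3/4 + (3/32 + 5/(8*c)) = 27/32 + 5/(8*c))
x(3, -4)*(-96 + (0 - 4)**2) = ((1/32)*(20 + 27*3)/3)*(-96 + (0 - 4)**2) = ((1/32)*(1/3)*(20 + 81))*(-96 + (-4)**2) = ((1/32)*(1/3)*101)*(-96 + 16) = (101/96)*(-80) = -505/6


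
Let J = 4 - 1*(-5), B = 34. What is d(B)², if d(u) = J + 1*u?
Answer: 1849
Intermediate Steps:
J = 9 (J = 4 + 5 = 9)
d(u) = 9 + u (d(u) = 9 + 1*u = 9 + u)
d(B)² = (9 + 34)² = 43² = 1849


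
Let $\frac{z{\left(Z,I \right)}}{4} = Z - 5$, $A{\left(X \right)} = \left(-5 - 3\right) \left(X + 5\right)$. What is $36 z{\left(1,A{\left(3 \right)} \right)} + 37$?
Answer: $-539$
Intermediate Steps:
$A{\left(X \right)} = -40 - 8 X$ ($A{\left(X \right)} = - 8 \left(5 + X\right) = -40 - 8 X$)
$z{\left(Z,I \right)} = -20 + 4 Z$ ($z{\left(Z,I \right)} = 4 \left(Z - 5\right) = 4 \left(-5 + Z\right) = -20 + 4 Z$)
$36 z{\left(1,A{\left(3 \right)} \right)} + 37 = 36 \left(-20 + 4 \cdot 1\right) + 37 = 36 \left(-20 + 4\right) + 37 = 36 \left(-16\right) + 37 = -576 + 37 = -539$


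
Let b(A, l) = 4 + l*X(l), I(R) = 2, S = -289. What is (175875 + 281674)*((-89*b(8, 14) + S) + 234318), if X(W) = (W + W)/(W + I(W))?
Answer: 211838323765/2 ≈ 1.0592e+11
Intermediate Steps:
X(W) = 2*W/(2 + W) (X(W) = (W + W)/(W + 2) = (2*W)/(2 + W) = 2*W/(2 + W))
b(A, l) = 4 + 2*l**2/(2 + l) (b(A, l) = 4 + l*(2*l/(2 + l)) = 4 + 2*l**2/(2 + l))
(175875 + 281674)*((-89*b(8, 14) + S) + 234318) = (175875 + 281674)*((-178*(4 + 14**2 + 2*14)/(2 + 14) - 289) + 234318) = 457549*((-178*(4 + 196 + 28)/16 - 289) + 234318) = 457549*((-178*228/16 - 289) + 234318) = 457549*((-89*57/2 - 289) + 234318) = 457549*((-5073/2 - 289) + 234318) = 457549*(-5651/2 + 234318) = 457549*(462985/2) = 211838323765/2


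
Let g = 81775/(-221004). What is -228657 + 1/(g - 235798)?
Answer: -11915861152306323/52112382967 ≈ -2.2866e+5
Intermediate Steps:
g = -81775/221004 (g = 81775*(-1/221004) = -81775/221004 ≈ -0.37002)
-228657 + 1/(g - 235798) = -228657 + 1/(-81775/221004 - 235798) = -228657 + 1/(-52112382967/221004) = -228657 - 221004/52112382967 = -11915861152306323/52112382967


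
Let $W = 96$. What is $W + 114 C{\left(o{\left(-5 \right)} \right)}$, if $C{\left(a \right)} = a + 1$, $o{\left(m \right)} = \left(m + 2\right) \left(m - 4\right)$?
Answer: $3288$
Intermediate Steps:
$o{\left(m \right)} = \left(-4 + m\right) \left(2 + m\right)$ ($o{\left(m \right)} = \left(2 + m\right) \left(-4 + m\right) = \left(-4 + m\right) \left(2 + m\right)$)
$C{\left(a \right)} = 1 + a$
$W + 114 C{\left(o{\left(-5 \right)} \right)} = 96 + 114 \left(1 - \left(-2 - 25\right)\right) = 96 + 114 \left(1 + \left(-8 + 25 + 10\right)\right) = 96 + 114 \left(1 + 27\right) = 96 + 114 \cdot 28 = 96 + 3192 = 3288$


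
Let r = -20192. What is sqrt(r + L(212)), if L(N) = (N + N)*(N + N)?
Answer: 4*sqrt(9974) ≈ 399.48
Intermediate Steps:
L(N) = 4*N**2 (L(N) = (2*N)*(2*N) = 4*N**2)
sqrt(r + L(212)) = sqrt(-20192 + 4*212**2) = sqrt(-20192 + 4*44944) = sqrt(-20192 + 179776) = sqrt(159584) = 4*sqrt(9974)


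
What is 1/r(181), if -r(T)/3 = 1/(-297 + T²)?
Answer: -32464/3 ≈ -10821.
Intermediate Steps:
r(T) = -3/(-297 + T²)
1/r(181) = 1/(-3/(-297 + 181²)) = 1/(-3/(-297 + 32761)) = 1/(-3/32464) = -32464/3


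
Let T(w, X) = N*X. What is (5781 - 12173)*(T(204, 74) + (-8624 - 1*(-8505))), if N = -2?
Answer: 1706664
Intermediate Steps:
T(w, X) = -2*X
(5781 - 12173)*(T(204, 74) + (-8624 - 1*(-8505))) = (5781 - 12173)*(-2*74 + (-8624 - 1*(-8505))) = -6392*(-148 + (-8624 + 8505)) = -6392*(-148 - 119) = -6392*(-267) = 1706664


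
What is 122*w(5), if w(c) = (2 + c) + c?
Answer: 1464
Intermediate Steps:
w(c) = 2 + 2*c
122*w(5) = 122*(2 + 2*5) = 122*(2 + 10) = 122*12 = 1464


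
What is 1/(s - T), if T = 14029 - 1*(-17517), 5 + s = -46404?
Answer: -1/77955 ≈ -1.2828e-5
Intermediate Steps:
s = -46409 (s = -5 - 46404 = -46409)
T = 31546 (T = 14029 + 17517 = 31546)
1/(s - T) = 1/(-46409 - 1*31546) = 1/(-46409 - 31546) = 1/(-77955) = -1/77955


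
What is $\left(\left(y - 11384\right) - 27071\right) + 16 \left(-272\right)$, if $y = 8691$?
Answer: $-34116$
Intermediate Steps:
$\left(\left(y - 11384\right) - 27071\right) + 16 \left(-272\right) = \left(\left(8691 - 11384\right) - 27071\right) + 16 \left(-272\right) = \left(\left(8691 - 11384\right) - 27071\right) - 4352 = \left(-2693 - 27071\right) - 4352 = -29764 - 4352 = -34116$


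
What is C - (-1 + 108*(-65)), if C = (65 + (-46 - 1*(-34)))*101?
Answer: 12374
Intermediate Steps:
C = 5353 (C = (65 + (-46 + 34))*101 = (65 - 12)*101 = 53*101 = 5353)
C - (-1 + 108*(-65)) = 5353 - (-1 + 108*(-65)) = 5353 - (-1 - 7020) = 5353 - 1*(-7021) = 5353 + 7021 = 12374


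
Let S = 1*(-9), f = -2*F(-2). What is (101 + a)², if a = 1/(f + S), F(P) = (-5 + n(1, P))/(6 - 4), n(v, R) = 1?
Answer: 254016/25 ≈ 10161.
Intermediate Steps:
F(P) = -2 (F(P) = (-5 + 1)/(6 - 4) = -4/2 = -4*½ = -2)
f = 4 (f = -2*(-2) = 4)
S = -9
a = -⅕ (a = 1/(4 - 9) = 1/(-5) = -⅕ ≈ -0.20000)
(101 + a)² = (101 - ⅕)² = (504/5)² = 254016/25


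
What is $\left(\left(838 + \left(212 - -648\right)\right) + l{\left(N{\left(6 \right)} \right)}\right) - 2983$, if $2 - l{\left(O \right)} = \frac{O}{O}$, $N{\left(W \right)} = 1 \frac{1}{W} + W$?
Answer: $-1284$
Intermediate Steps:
$N{\left(W \right)} = W + \frac{1}{W}$ ($N{\left(W \right)} = \frac{1}{W} + W = W + \frac{1}{W}$)
$l{\left(O \right)} = 1$ ($l{\left(O \right)} = 2 - \frac{O}{O} = 2 - 1 = 1$)
$\left(\left(838 + \left(212 - -648\right)\right) + l{\left(N{\left(6 \right)} \right)}\right) - 2983 = \left(\left(838 + \left(212 - -648\right)\right) + 1\right) - 2983 = \left(\left(838 + \left(212 + 648\right)\right) + 1\right) - 2983 = \left(\left(838 + 860\right) + 1\right) - 2983 = \left(1698 + 1\right) - 2983 = 1699 - 2983 = -1284$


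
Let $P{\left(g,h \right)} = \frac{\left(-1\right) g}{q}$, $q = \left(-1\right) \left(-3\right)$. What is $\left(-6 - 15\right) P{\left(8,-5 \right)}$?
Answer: $56$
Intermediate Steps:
$q = 3$
$P{\left(g,h \right)} = - \frac{g}{3}$ ($P{\left(g,h \right)} = \frac{\left(-1\right) g}{3} = - g \frac{1}{3} = - \frac{g}{3}$)
$\left(-6 - 15\right) P{\left(8,-5 \right)} = \left(-6 - 15\right) \left(\left(- \frac{1}{3}\right) 8\right) = \left(-21\right) \left(- \frac{8}{3}\right) = 56$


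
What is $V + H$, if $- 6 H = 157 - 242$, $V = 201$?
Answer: $\frac{1291}{6} \approx 215.17$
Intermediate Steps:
$H = \frac{85}{6}$ ($H = - \frac{157 - 242}{6} = \left(- \frac{1}{6}\right) \left(-85\right) = \frac{85}{6} \approx 14.167$)
$V + H = 201 + \frac{85}{6} = \frac{1291}{6}$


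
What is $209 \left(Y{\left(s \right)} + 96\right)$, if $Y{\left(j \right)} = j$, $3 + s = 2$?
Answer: $19855$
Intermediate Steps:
$s = -1$ ($s = -3 + 2 = -1$)
$209 \left(Y{\left(s \right)} + 96\right) = 209 \left(-1 + 96\right) = 209 \cdot 95 = 19855$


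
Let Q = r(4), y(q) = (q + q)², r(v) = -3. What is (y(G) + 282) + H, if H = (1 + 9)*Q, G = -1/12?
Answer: 9073/36 ≈ 252.03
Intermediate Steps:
G = -1/12 (G = -1*1/12 = -1/12 ≈ -0.083333)
y(q) = 4*q² (y(q) = (2*q)² = 4*q²)
Q = -3
H = -30 (H = (1 + 9)*(-3) = 10*(-3) = -30)
(y(G) + 282) + H = (4*(-1/12)² + 282) - 30 = (4*(1/144) + 282) - 30 = (1/36 + 282) - 30 = 10153/36 - 30 = 9073/36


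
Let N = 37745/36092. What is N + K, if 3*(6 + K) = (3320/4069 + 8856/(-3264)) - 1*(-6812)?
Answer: 33929882946275/14979551496 ≈ 2265.1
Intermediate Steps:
K = 3758640955/1660152 (K = -6 + ((3320/4069 + 8856/(-3264)) - 1*(-6812))/3 = -6 + ((3320*(1/4069) + 8856*(-1/3264)) + 6812)/3 = -6 + ((3320/4069 - 369/136) + 6812)/3 = -6 + (-1049941/553384 + 6812)/3 = -6 + (⅓)*(3768601867/553384) = -6 + 3768601867/1660152 = 3758640955/1660152 ≈ 2264.0)
N = 37745/36092 (N = 37745*(1/36092) = 37745/36092 ≈ 1.0458)
N + K = 37745/36092 + 3758640955/1660152 = 33929882946275/14979551496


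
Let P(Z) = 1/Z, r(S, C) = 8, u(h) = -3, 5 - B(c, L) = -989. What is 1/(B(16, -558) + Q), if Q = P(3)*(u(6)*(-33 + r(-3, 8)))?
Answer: 1/1019 ≈ 0.00098135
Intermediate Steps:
B(c, L) = 994 (B(c, L) = 5 - 1*(-989) = 5 + 989 = 994)
P(Z) = 1/Z
Q = 25 (Q = (-3*(-33 + 8))/3 = (-3*(-25))/3 = (1/3)*75 = 25)
1/(B(16, -558) + Q) = 1/(994 + 25) = 1/1019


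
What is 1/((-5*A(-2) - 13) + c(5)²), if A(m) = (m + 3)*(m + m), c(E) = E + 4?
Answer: 1/88 ≈ 0.011364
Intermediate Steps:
c(E) = 4 + E
A(m) = 2*m*(3 + m) (A(m) = (3 + m)*(2*m) = 2*m*(3 + m))
1/((-5*A(-2) - 13) + c(5)²) = 1/((-10*(-2)*(3 - 2) - 13) + (4 + 5)²) = 1/((-10*(-2) - 13) + 9²) = 1/((-5*(-4) - 13) + 81) = 1/((20 - 13) + 81) = 1/(7 + 81) = 1/88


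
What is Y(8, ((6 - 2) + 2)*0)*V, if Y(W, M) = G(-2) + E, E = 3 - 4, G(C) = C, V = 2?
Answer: -6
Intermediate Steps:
E = -1
Y(W, M) = -3 (Y(W, M) = -2 - 1 = -3)
Y(8, ((6 - 2) + 2)*0)*V = -3*2 = -6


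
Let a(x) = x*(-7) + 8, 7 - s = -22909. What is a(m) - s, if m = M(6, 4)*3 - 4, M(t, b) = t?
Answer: -23006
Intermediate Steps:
s = 22916 (s = 7 - 1*(-22909) = 7 + 22909 = 22916)
m = 14 (m = 6*3 - 4 = 18 - 4 = 14)
a(x) = 8 - 7*x (a(x) = -7*x + 8 = 8 - 7*x)
a(m) - s = (8 - 7*14) - 1*22916 = (8 - 98) - 22916 = -90 - 22916 = -23006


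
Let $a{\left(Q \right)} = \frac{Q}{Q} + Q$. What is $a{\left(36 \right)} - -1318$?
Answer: $1355$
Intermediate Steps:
$a{\left(Q \right)} = 1 + Q$
$a{\left(36 \right)} - -1318 = \left(1 + 36\right) - -1318 = 37 + 1318 = 1355$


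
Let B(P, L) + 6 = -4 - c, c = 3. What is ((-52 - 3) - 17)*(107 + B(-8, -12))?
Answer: -6768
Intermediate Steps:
B(P, L) = -13 (B(P, L) = -6 + (-4 - 1*3) = -6 + (-4 - 3) = -6 - 7 = -13)
((-52 - 3) - 17)*(107 + B(-8, -12)) = ((-52 - 3) - 17)*(107 - 13) = (-55 - 17)*94 = -72*94 = -6768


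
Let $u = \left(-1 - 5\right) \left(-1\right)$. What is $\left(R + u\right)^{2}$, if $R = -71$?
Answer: $4225$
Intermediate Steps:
$u = 6$ ($u = \left(-6\right) \left(-1\right) = 6$)
$\left(R + u\right)^{2} = \left(-71 + 6\right)^{2} = \left(-65\right)^{2} = 4225$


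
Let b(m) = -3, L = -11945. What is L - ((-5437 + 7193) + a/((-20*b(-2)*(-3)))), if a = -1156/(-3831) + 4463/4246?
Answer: -40115912466551/2927956680 ≈ -13701.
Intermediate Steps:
a = 22006129/16266426 (a = -1156*(-1/3831) + 4463*(1/4246) = 1156/3831 + 4463/4246 = 22006129/16266426 ≈ 1.3529)
L - ((-5437 + 7193) + a/((-20*b(-2)*(-3)))) = -11945 - ((-5437 + 7193) + 22006129/(16266426*((-20*(-3)*(-3))))) = -11945 - (1756 + 22006129/(16266426*((60*(-3))))) = -11945 - (1756 + (22006129/16266426)/(-180)) = -11945 - (1756 + (22006129/16266426)*(-1/180)) = -11945 - (1756 - 22006129/2927956680) = -11945 - 1*5141469923951/2927956680 = -11945 - 5141469923951/2927956680 = -40115912466551/2927956680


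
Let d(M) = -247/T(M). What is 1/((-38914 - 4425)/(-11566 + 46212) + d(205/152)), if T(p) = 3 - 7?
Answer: 69292/4192103 ≈ 0.016529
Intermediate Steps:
T(p) = -4
d(M) = 247/4 (d(M) = -247/(-4) = -247*(-¼) = 247/4)
1/((-38914 - 4425)/(-11566 + 46212) + d(205/152)) = 1/((-38914 - 4425)/(-11566 + 46212) + 247/4) = 1/(-43339/34646 + 247/4) = 1/(4192103/69292) = 69292/4192103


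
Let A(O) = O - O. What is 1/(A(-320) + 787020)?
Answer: 1/787020 ≈ 1.2706e-6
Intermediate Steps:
A(O) = 0
1/(A(-320) + 787020) = 1/(0 + 787020) = 1/787020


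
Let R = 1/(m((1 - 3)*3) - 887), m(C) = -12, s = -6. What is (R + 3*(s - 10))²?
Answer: 1862181409/808201 ≈ 2304.1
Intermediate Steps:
R = -1/899 (R = 1/(-12 - 887) = 1/(-899) = -1/899 ≈ -0.0011123)
(R + 3*(s - 10))² = (-1/899 + 3*(-6 - 10))² = (-1/899 + 3*(-16))² = (-1/899 - 48)² = (-43153/899)² = 1862181409/808201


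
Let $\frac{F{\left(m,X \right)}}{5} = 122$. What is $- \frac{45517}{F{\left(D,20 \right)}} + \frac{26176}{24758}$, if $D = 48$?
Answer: $- \frac{555471263}{7551190} \approx -73.561$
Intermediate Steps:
$F{\left(m,X \right)} = 610$ ($F{\left(m,X \right)} = 5 \cdot 122 = 610$)
$- \frac{45517}{F{\left(D,20 \right)}} + \frac{26176}{24758} = - \frac{45517}{610} + \frac{26176}{24758} = \left(-45517\right) \frac{1}{610} + 26176 \cdot \frac{1}{24758} = - \frac{45517}{610} + \frac{13088}{12379} = - \frac{555471263}{7551190}$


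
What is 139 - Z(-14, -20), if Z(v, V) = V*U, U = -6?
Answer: 19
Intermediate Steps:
Z(v, V) = -6*V (Z(v, V) = V*(-6) = -6*V)
139 - Z(-14, -20) = 139 - (-6)*(-20) = 139 - 1*120 = 139 - 120 = 19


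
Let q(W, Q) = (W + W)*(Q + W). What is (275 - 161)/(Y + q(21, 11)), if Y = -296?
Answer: 57/524 ≈ 0.10878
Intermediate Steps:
q(W, Q) = 2*W*(Q + W) (q(W, Q) = (2*W)*(Q + W) = 2*W*(Q + W))
(275 - 161)/(Y + q(21, 11)) = (275 - 161)/(-296 + 2*21*(11 + 21)) = 114/(-296 + 2*21*32) = 114/(-296 + 1344) = 114/1048 = 114*(1/1048) = 57/524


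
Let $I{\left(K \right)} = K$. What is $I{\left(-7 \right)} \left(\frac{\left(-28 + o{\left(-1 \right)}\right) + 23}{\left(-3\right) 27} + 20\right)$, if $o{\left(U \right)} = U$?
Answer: $- \frac{3794}{27} \approx -140.52$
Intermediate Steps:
$I{\left(-7 \right)} \left(\frac{\left(-28 + o{\left(-1 \right)}\right) + 23}{\left(-3\right) 27} + 20\right) = - 7 \left(\frac{\left(-28 - 1\right) + 23}{\left(-3\right) 27} + 20\right) = - 7 \left(\frac{-29 + 23}{-81} + 20\right) = - 7 \left(\left(-6\right) \left(- \frac{1}{81}\right) + 20\right) = - 7 \left(\frac{2}{27} + 20\right) = \left(-7\right) \frac{542}{27} = - \frac{3794}{27}$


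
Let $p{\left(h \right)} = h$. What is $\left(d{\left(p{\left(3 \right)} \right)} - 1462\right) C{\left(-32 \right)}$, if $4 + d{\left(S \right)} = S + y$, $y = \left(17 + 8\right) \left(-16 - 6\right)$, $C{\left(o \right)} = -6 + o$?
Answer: $76494$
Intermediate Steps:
$y = -550$ ($y = 25 \left(-22\right) = -550$)
$d{\left(S \right)} = -554 + S$ ($d{\left(S \right)} = -4 + \left(S - 550\right) = -4 + \left(-550 + S\right) = -554 + S$)
$\left(d{\left(p{\left(3 \right)} \right)} - 1462\right) C{\left(-32 \right)} = \left(\left(-554 + 3\right) - 1462\right) \left(-6 - 32\right) = \left(-551 - 1462\right) \left(-38\right) = \left(-2013\right) \left(-38\right) = 76494$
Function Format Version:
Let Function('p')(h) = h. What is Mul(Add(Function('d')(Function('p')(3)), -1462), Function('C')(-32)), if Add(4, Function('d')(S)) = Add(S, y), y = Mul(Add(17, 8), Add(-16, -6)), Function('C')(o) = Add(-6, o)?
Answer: 76494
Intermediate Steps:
y = -550 (y = Mul(25, -22) = -550)
Function('d')(S) = Add(-554, S) (Function('d')(S) = Add(-4, Add(S, -550)) = Add(-4, Add(-550, S)) = Add(-554, S))
Mul(Add(Function('d')(Function('p')(3)), -1462), Function('C')(-32)) = Mul(Add(Add(-554, 3), -1462), Add(-6, -32)) = Mul(Add(-551, -1462), -38) = Mul(-2013, -38) = 76494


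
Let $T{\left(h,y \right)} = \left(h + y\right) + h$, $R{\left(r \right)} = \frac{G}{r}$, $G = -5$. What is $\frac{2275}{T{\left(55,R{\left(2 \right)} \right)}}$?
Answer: $\frac{910}{43} \approx 21.163$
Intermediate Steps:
$R{\left(r \right)} = - \frac{5}{r}$
$T{\left(h,y \right)} = y + 2 h$
$\frac{2275}{T{\left(55,R{\left(2 \right)} \right)}} = \frac{2275}{- \frac{5}{2} + 2 \cdot 55} = \frac{2275}{\left(-5\right) \frac{1}{2} + 110} = \frac{2275}{- \frac{5}{2} + 110} = \frac{2275}{\frac{215}{2}} = 2275 \cdot \frac{2}{215} = \frac{910}{43}$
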